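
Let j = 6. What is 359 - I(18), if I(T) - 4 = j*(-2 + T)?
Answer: 259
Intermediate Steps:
I(T) = -8 + 6*T (I(T) = 4 + 6*(-2 + T) = 4 + (-12 + 6*T) = -8 + 6*T)
359 - I(18) = 359 - (-8 + 6*18) = 359 - (-8 + 108) = 359 - 1*100 = 359 - 100 = 259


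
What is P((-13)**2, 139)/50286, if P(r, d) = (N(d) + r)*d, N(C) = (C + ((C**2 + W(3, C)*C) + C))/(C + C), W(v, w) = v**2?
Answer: 16958/25143 ≈ 0.67446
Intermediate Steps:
N(C) = (C**2 + 11*C)/(2*C) (N(C) = (C + ((C**2 + 3**2*C) + C))/(C + C) = (C + ((C**2 + 9*C) + C))/((2*C)) = (C + (C**2 + 10*C))*(1/(2*C)) = (C**2 + 11*C)*(1/(2*C)) = (C**2 + 11*C)/(2*C))
P(r, d) = d*(11/2 + r + d/2) (P(r, d) = ((11/2 + d/2) + r)*d = (11/2 + r + d/2)*d = d*(11/2 + r + d/2))
P((-13)**2, 139)/50286 = ((1/2)*139*(11 + 139 + 2*(-13)**2))/50286 = ((1/2)*139*(11 + 139 + 2*169))*(1/50286) = ((1/2)*139*(11 + 139 + 338))*(1/50286) = ((1/2)*139*488)*(1/50286) = 33916*(1/50286) = 16958/25143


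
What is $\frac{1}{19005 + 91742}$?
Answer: $\frac{1}{110747} \approx 9.0296 \cdot 10^{-6}$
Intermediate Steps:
$\frac{1}{19005 + 91742} = \frac{1}{110747}$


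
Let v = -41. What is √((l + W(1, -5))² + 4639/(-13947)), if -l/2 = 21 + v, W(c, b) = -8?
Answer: √199122560283/13947 ≈ 31.995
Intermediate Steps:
l = 40 (l = -2*(21 - 41) = -2*(-20) = 40)
√((l + W(1, -5))² + 4639/(-13947)) = √((40 - 8)² + 4639/(-13947)) = √(32² + 4639*(-1/13947)) = √(1024 - 4639/13947) = √(14277089/13947) = √199122560283/13947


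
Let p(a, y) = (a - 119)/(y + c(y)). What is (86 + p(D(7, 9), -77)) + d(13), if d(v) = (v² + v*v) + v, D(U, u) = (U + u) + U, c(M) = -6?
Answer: 36367/83 ≈ 438.16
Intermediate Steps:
D(U, u) = u + 2*U
d(v) = v + 2*v² (d(v) = (v² + v²) + v = 2*v² + v = v + 2*v²)
p(a, y) = (-119 + a)/(-6 + y) (p(a, y) = (a - 119)/(y - 6) = (-119 + a)/(-6 + y))
(86 + p(D(7, 9), -77)) + d(13) = (86 + (-119 + (9 + 2*7))/(-6 - 77)) + 13*(1 + 2*13) = (86 + (-119 + (9 + 14))/(-83)) + 13*(1 + 26) = (86 - (-119 + 23)/83) + 13*27 = (86 - 1/83*(-96)) + 351 = (86 + 96/83) + 351 = 7234/83 + 351 = 36367/83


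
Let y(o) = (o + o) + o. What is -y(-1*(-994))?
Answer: -2982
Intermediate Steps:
y(o) = 3*o (y(o) = 2*o + o = 3*o)
-y(-1*(-994)) = -3*(-1*(-994)) = -3*994 = -1*2982 = -2982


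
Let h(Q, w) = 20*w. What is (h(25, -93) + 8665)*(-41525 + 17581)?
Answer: -162938920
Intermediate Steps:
(h(25, -93) + 8665)*(-41525 + 17581) = (20*(-93) + 8665)*(-41525 + 17581) = (-1860 + 8665)*(-23944) = 6805*(-23944) = -162938920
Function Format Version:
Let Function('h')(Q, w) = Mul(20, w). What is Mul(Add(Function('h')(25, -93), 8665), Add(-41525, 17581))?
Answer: -162938920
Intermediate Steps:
Mul(Add(Function('h')(25, -93), 8665), Add(-41525, 17581)) = Mul(Add(Mul(20, -93), 8665), Add(-41525, 17581)) = Mul(Add(-1860, 8665), -23944) = Mul(6805, -23944) = -162938920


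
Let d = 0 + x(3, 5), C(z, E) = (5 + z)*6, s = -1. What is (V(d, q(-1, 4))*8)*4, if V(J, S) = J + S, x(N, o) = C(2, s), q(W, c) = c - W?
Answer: 1504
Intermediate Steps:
C(z, E) = 30 + 6*z
x(N, o) = 42 (x(N, o) = 30 + 6*2 = 30 + 12 = 42)
d = 42 (d = 0 + 42 = 42)
(V(d, q(-1, 4))*8)*4 = ((42 + (4 - 1*(-1)))*8)*4 = ((42 + (4 + 1))*8)*4 = ((42 + 5)*8)*4 = (47*8)*4 = 376*4 = 1504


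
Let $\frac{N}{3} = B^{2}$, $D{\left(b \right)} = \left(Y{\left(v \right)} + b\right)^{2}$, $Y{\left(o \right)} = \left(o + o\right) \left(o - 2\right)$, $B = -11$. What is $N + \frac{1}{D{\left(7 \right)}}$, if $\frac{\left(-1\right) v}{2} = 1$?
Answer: $\frac{192028}{529} \approx 363.0$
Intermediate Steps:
$v = -2$ ($v = \left(-2\right) 1 = -2$)
$Y{\left(o \right)} = 2 o \left(-2 + o\right)$
$D{\left(b \right)} = \left(16 + b\right)^{2}$ ($D{\left(b \right)} = \left(2 \left(-2\right) \left(-2 - 2\right) + b\right)^{2} = \left(2 \left(-2\right) \left(-4\right) + b\right)^{2} = \left(16 + b\right)^{2}$)
$N = 363$ ($N = 3 \left(-11\right)^{2} = 3 \cdot 121 = 363$)
$N + \frac{1}{D{\left(7 \right)}} = 363 + \frac{1}{\left(16 + 7\right)^{2}} = 363 + \frac{1}{23^{2}} = 363 + \frac{1}{529} = \frac{192028}{529}$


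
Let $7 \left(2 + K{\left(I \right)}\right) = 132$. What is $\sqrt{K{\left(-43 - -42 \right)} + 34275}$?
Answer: $\frac{\sqrt{1680301}}{7} \approx 185.18$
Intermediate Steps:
$K{\left(I \right)} = \frac{118}{7}$ ($K{\left(I \right)} = -2 + \frac{1}{7} \cdot 132 = -2 + \frac{132}{7} = \frac{118}{7}$)
$\sqrt{K{\left(-43 - -42 \right)} + 34275} = \sqrt{\frac{118}{7} + 34275} = \sqrt{\frac{240043}{7}} = \frac{\sqrt{1680301}}{7}$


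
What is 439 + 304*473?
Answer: 144231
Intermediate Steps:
439 + 304*473 = 439 + 143792 = 144231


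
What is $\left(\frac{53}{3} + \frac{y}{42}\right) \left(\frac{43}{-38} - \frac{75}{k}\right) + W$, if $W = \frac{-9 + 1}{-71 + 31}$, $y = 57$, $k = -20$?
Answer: $\frac{798197}{15960} \approx 50.012$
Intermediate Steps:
$W = \frac{1}{5}$ ($W = - \frac{8}{-40} = \left(-8\right) \left(- \frac{1}{40}\right) = \frac{1}{5} \approx 0.2$)
$\left(\frac{53}{3} + \frac{y}{42}\right) \left(\frac{43}{-38} - \frac{75}{k}\right) + W = \left(\frac{53}{3} + \frac{57}{42}\right) \left(\frac{43}{-38} - \frac{75}{-20}\right) + \frac{1}{5} = \left(53 \cdot \frac{1}{3} + 57 \cdot \frac{1}{42}\right) \left(43 \left(- \frac{1}{38}\right) - - \frac{15}{4}\right) + \frac{1}{5} = \left(\frac{53}{3} + \frac{19}{14}\right) \left(- \frac{43}{38} + \frac{15}{4}\right) + \frac{1}{5} = \frac{799}{42} \cdot \frac{199}{76} + \frac{1}{5} = \frac{159001}{3192} + \frac{1}{5} = \frac{798197}{15960}$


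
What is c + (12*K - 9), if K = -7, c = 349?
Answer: 256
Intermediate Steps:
c + (12*K - 9) = 349 + (12*(-7) - 9) = 349 + (-84 - 9) = 349 - 93 = 256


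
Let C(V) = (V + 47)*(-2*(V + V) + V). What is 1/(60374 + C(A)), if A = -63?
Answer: 1/57350 ≈ 1.7437e-5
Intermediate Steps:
C(V) = -3*V*(47 + V) (C(V) = (47 + V)*(-4*V + V) = (47 + V)*(-3*V) = -3*V*(47 + V))
1/(60374 + C(A)) = 1/(60374 - 3*(-63)*(47 - 63)) = 1/(60374 - 3*(-63)*(-16)) = 1/(60374 - 3024) = 1/57350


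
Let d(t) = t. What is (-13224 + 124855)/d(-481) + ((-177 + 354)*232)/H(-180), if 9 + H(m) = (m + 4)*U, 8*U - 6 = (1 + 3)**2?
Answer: -198371/629 ≈ -315.38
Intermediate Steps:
U = 11/4 (U = 3/4 + (1 + 3)**2/8 = 3/4 + (1/8)*4**2 = 3/4 + (1/8)*16 = 3/4 + 2 = 11/4 ≈ 2.7500)
H(m) = 2 + 11*m/4 (H(m) = -9 + (m + 4)*(11/4) = -9 + (4 + m)*(11/4) = -9 + (11 + 11*m/4) = 2 + 11*m/4)
(-13224 + 124855)/d(-481) + ((-177 + 354)*232)/H(-180) = (-13224 + 124855)/(-481) + ((-177 + 354)*232)/(2 + (11/4)*(-180)) = 111631*(-1/481) + (177*232)/(2 - 495) = -8587/37 + 41064/(-493) = -8587/37 + 41064*(-1/493) = -8587/37 - 1416/17 = -198371/629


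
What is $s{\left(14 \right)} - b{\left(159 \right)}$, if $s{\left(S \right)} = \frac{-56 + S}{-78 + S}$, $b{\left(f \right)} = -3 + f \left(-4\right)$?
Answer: $\frac{20469}{32} \approx 639.66$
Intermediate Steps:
$b{\left(f \right)} = -3 - 4 f$
$s{\left(S \right)} = \frac{-56 + S}{-78 + S}$
$s{\left(14 \right)} - b{\left(159 \right)} = \frac{-56 + 14}{-78 + 14} - \left(-3 - 636\right) = \frac{1}{-64} \left(-42\right) - \left(-3 - 636\right) = \left(- \frac{1}{64}\right) \left(-42\right) - -639 = \frac{21}{32} + 639 = \frac{20469}{32}$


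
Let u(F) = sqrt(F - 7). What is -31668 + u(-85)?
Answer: -31668 + 2*I*sqrt(23) ≈ -31668.0 + 9.5917*I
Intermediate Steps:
u(F) = sqrt(-7 + F)
-31668 + u(-85) = -31668 + sqrt(-7 - 85) = -31668 + sqrt(-92) = -31668 + 2*I*sqrt(23)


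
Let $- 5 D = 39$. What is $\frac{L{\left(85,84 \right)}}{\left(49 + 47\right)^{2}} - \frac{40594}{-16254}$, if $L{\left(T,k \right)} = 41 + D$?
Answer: $\frac{52035269}{20805120} \approx 2.5011$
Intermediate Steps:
$D = - \frac{39}{5}$ ($D = \left(- \frac{1}{5}\right) 39 = - \frac{39}{5} \approx -7.8$)
$L{\left(T,k \right)} = \frac{166}{5}$ ($L{\left(T,k \right)} = 41 - \frac{39}{5} = \frac{166}{5}$)
$\frac{L{\left(85,84 \right)}}{\left(49 + 47\right)^{2}} - \frac{40594}{-16254} = \frac{166}{5 \left(49 + 47\right)^{2}} - \frac{40594}{-16254} = \frac{166}{5 \cdot 96^{2}} - - \frac{20297}{8127} = \frac{166}{5 \cdot 9216} + \frac{20297}{8127} = \frac{166}{5} \cdot \frac{1}{9216} + \frac{20297}{8127} = \frac{83}{23040} + \frac{20297}{8127} = \frac{52035269}{20805120}$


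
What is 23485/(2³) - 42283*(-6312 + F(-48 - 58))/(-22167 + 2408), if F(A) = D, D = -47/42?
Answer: -35100676517/3319512 ≈ -10574.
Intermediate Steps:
D = -47/42 (D = -47*1/42 = -47/42 ≈ -1.1190)
F(A) = -47/42
23485/(2³) - 42283*(-6312 + F(-48 - 58))/(-22167 + 2408) = 23485/(2³) - 42283*(-6312 - 47/42)/(-22167 + 2408) = 23485/8 - 42283/((-19759/(-265151/42))) = 23485*(⅛) - 42283/((-19759*(-42/265151))) = 23485/8 - 42283/829878/265151 = 23485/8 - 42283*265151/829878 = 23485/8 - 11211379733/829878 = -35100676517/3319512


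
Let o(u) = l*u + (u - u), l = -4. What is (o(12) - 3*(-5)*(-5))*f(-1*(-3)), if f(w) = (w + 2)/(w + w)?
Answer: -205/2 ≈ -102.50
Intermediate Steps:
f(w) = (2 + w)/(2*w) (f(w) = (2 + w)/((2*w)) = (2 + w)*(1/(2*w)) = (2 + w)/(2*w))
o(u) = -4*u (o(u) = -4*u + (u - u) = -4*u + 0 = -4*u)
(o(12) - 3*(-5)*(-5))*f(-1*(-3)) = (-4*12 - 3*(-5)*(-5))*((2 - 1*(-3))/(2*((-1*(-3))))) = (-48 + 15*(-5))*((½)*(2 + 3)/3) = (-48 - 75)*((½)*(⅓)*5) = -123*⅚ = -205/2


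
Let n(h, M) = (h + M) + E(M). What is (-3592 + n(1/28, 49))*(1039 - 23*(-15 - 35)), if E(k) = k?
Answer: -214152059/28 ≈ -7.6483e+6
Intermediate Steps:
n(h, M) = h + 2*M (n(h, M) = (h + M) + M = (M + h) + M = h + 2*M)
(-3592 + n(1/28, 49))*(1039 - 23*(-15 - 35)) = (-3592 + (1/28 + 2*49))*(1039 - 23*(-15 - 35)) = (-3592 + (1/28 + 98))*(1039 - 23*(-50)) = (-3592 + 2745/28)*(1039 + 1150) = -97831/28*2189 = -214152059/28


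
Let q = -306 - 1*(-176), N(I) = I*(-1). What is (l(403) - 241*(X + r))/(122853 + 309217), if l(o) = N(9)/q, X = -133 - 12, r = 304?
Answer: -4981461/56169100 ≈ -0.088687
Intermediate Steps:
N(I) = -I
q = -130 (q = -306 + 176 = -130)
X = -145
l(o) = 9/130 (l(o) = -1*9/(-130) = -9*(-1/130) = 9/130)
(l(403) - 241*(X + r))/(122853 + 309217) = (9/130 - 241*(-145 + 304))/(122853 + 309217) = (9/130 - 241*159)/432070 = (9/130 - 38319)*(1/432070) = -4981461/130*1/432070 = -4981461/56169100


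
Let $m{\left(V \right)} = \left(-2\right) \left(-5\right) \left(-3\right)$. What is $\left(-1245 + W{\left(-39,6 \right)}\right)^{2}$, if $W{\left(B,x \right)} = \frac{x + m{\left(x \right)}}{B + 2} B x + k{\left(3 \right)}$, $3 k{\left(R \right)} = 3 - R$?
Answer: $\frac{2670925761}{1369} \approx 1.951 \cdot 10^{6}$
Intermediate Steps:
$k{\left(R \right)} = 1 - \frac{R}{3}$ ($k{\left(R \right)} = \frac{3 - R}{3} = 1 - \frac{R}{3}$)
$m{\left(V \right)} = -30$ ($m{\left(V \right)} = 10 \left(-3\right) = -30$)
$W{\left(B,x \right)} = \frac{B x \left(-30 + x\right)}{2 + B}$ ($W{\left(B,x \right)} = \frac{x - 30}{B + 2} B x + \left(1 - 1\right) = \frac{-30 + x}{2 + B} B x + \left(1 - 1\right) = \frac{-30 + x}{2 + B} B x + 0 = \frac{B \left(-30 + x\right)}{2 + B} x + 0 = \frac{B x \left(-30 + x\right)}{2 + B} + 0 = \frac{B x \left(-30 + x\right)}{2 + B}$)
$\left(-1245 + W{\left(-39,6 \right)}\right)^{2} = \left(-1245 - \frac{234 \left(-30 + 6\right)}{2 - 39}\right)^{2} = \left(-1245 - 234 \frac{1}{-37} \left(-24\right)\right)^{2} = \left(-1245 - 234 \left(- \frac{1}{37}\right) \left(-24\right)\right)^{2} = \left(-1245 - \frac{5616}{37}\right)^{2} = \left(- \frac{51681}{37}\right)^{2} = \frac{2670925761}{1369}$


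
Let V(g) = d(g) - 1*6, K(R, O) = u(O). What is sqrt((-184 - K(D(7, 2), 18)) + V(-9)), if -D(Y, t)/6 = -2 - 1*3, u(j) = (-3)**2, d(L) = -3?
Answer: I*sqrt(202) ≈ 14.213*I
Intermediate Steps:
u(j) = 9
D(Y, t) = 30 (D(Y, t) = -6*(-2 - 1*3) = -6*(-2 - 3) = -6*(-5) = 30)
K(R, O) = 9
V(g) = -9 (V(g) = -3 - 1*6 = -3 - 6 = -9)
sqrt((-184 - K(D(7, 2), 18)) + V(-9)) = sqrt((-184 - 1*9) - 9) = sqrt((-184 - 9) - 9) = sqrt(-193 - 9) = sqrt(-202) = I*sqrt(202)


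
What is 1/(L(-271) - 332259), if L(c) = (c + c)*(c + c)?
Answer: -1/38495 ≈ -2.5977e-5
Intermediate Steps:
L(c) = 4*c² (L(c) = (2*c)*(2*c) = 4*c²)
1/(L(-271) - 332259) = 1/(4*(-271)² - 332259) = 1/(4*73441 - 332259) = 1/(293764 - 332259) = 1/(-38495) = -1/38495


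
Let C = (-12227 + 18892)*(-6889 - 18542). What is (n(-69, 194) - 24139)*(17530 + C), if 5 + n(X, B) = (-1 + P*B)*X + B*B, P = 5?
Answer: 9044982656365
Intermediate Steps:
C = -169497615 (C = 6665*(-25431) = -169497615)
n(X, B) = -5 + B**2 + X*(-1 + 5*B) (n(X, B) = -5 + ((-1 + 5*B)*X + B*B) = -5 + (X*(-1 + 5*B) + B**2) = -5 + (B**2 + X*(-1 + 5*B)) = -5 + B**2 + X*(-1 + 5*B))
(n(-69, 194) - 24139)*(17530 + C) = ((-5 + 194**2 - 1*(-69) + 5*194*(-69)) - 24139)*(17530 - 169497615) = ((-5 + 37636 + 69 - 66930) - 24139)*(-169480085) = (-29230 - 24139)*(-169480085) = -53369*(-169480085) = 9044982656365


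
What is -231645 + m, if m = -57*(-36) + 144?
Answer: -229449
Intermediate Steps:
m = 2196 (m = 2052 + 144 = 2196)
-231645 + m = -231645 + 2196 = -229449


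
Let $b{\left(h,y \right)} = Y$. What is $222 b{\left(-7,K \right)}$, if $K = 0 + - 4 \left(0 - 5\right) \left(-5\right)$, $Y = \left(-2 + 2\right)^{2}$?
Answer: $0$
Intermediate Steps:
$Y = 0$ ($Y = 0^{2} = 0$)
$K = -100$ ($K = 0 + \left(-4\right) \left(-5\right) \left(-5\right) = 0 + 20 \left(-5\right) = 0 - 100 = -100$)
$b{\left(h,y \right)} = 0$
$222 b{\left(-7,K \right)} = 222 \cdot 0 = 0$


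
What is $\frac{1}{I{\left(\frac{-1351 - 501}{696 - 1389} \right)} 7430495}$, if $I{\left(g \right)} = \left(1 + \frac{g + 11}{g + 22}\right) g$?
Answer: $\frac{5924457}{182839203406010} \approx 3.2403 \cdot 10^{-8}$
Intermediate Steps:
$I{\left(g \right)} = g \left(1 + \frac{11 + g}{22 + g}\right)$ ($I{\left(g \right)} = \left(1 + \frac{11 + g}{22 + g}\right) g = g \left(1 + \frac{11 + g}{22 + g}\right)$)
$\frac{1}{I{\left(\frac{-1351 - 501}{696 - 1389} \right)} 7430495} = \frac{1}{\frac{\frac{-1351 - 501}{696 - 1389} \left(33 + 2 \frac{-1351 - 501}{696 - 1389}\right)}{22 + \frac{-1351 - 501}{696 - 1389}} \cdot 7430495} = \frac{1}{- \frac{1852}{-693} \frac{1}{22 - \frac{1852}{-693}} \left(33 + 2 \left(- \frac{1852}{-693}\right)\right)} \frac{1}{7430495} = \frac{1}{\left(-1852\right) \left(- \frac{1}{693}\right) \frac{1}{22 - - \frac{1852}{693}} \left(33 + 2 \left(\left(-1852\right) \left(- \frac{1}{693}\right)\right)\right)} \frac{1}{7430495} = \frac{1}{\frac{1852}{693} \frac{1}{22 + \frac{1852}{693}} \left(33 + 2 \cdot \frac{1852}{693}\right)} \frac{1}{7430495} = \frac{1}{\frac{1852}{693} \frac{1}{\frac{17098}{693}} \left(33 + \frac{3704}{693}\right)} \frac{1}{7430495} = \frac{1}{\frac{1852}{693} \cdot \frac{693}{17098} \cdot \frac{26573}{693}} \cdot \frac{1}{7430495} = \frac{1}{\frac{24606598}{5924457}} \cdot \frac{1}{7430495} = \frac{5924457}{24606598} \cdot \frac{1}{7430495} = \frac{5924457}{182839203406010}$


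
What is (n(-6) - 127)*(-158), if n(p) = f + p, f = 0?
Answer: 21014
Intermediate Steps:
n(p) = p (n(p) = 0 + p = p)
(n(-6) - 127)*(-158) = (-6 - 127)*(-158) = -133*(-158) = 21014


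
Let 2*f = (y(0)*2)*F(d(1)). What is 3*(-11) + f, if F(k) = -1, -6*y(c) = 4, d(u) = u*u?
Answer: -97/3 ≈ -32.333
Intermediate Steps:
d(u) = u²
y(c) = -⅔ (y(c) = -⅙*4 = -⅔)
f = ⅔ (f = (-⅔*2*(-1))/2 = (-4/3*(-1))/2 = (½)*(4/3) = ⅔ ≈ 0.66667)
3*(-11) + f = 3*(-11) + ⅔ = -33 + ⅔ = -97/3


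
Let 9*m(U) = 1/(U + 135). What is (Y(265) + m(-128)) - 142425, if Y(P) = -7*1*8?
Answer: -8976302/63 ≈ -1.4248e+5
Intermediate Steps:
m(U) = 1/(9*(135 + U)) (m(U) = 1/(9*(U + 135)) = 1/(9*(135 + U)))
Y(P) = -56 (Y(P) = -7*8 = -56)
(Y(265) + m(-128)) - 142425 = (-56 + 1/(9*(135 - 128))) - 142425 = (-56 + (⅑)/7) - 142425 = (-56 + (⅑)*(⅐)) - 142425 = (-56 + 1/63) - 142425 = -3527/63 - 142425 = -8976302/63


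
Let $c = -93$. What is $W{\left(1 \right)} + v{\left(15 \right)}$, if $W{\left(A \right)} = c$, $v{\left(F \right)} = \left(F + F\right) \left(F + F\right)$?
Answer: $807$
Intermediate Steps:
$v{\left(F \right)} = 4 F^{2}$ ($v{\left(F \right)} = 2 F 2 F = 4 F^{2}$)
$W{\left(A \right)} = -93$
$W{\left(1 \right)} + v{\left(15 \right)} = -93 + 4 \cdot 15^{2} = -93 + 4 \cdot 225 = -93 + 900 = 807$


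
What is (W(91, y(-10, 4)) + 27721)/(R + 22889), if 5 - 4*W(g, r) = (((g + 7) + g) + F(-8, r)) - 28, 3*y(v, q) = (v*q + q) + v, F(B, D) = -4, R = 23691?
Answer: 27683/46580 ≈ 0.59431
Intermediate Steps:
y(v, q) = q/3 + v/3 + q*v/3 (y(v, q) = ((v*q + q) + v)/3 = ((q*v + q) + v)/3 = ((q + q*v) + v)/3 = (q + v + q*v)/3 = q/3 + v/3 + q*v/3)
W(g, r) = 15/2 - g/2 (W(g, r) = 5/4 - ((((g + 7) + g) - 4) - 28)/4 = 5/4 - ((((7 + g) + g) - 4) - 28)/4 = 5/4 - (((7 + 2*g) - 4) - 28)/4 = 5/4 - ((3 + 2*g) - 28)/4 = 5/4 - (-25 + 2*g)/4 = 5/4 + (25/4 - g/2) = 15/2 - g/2)
(W(91, y(-10, 4)) + 27721)/(R + 22889) = ((15/2 - ½*91) + 27721)/(23691 + 22889) = ((15/2 - 91/2) + 27721)/46580 = (-38 + 27721)*(1/46580) = 27683*(1/46580) = 27683/46580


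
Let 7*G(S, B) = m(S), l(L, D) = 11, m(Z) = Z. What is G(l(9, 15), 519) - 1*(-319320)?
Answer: 2235251/7 ≈ 3.1932e+5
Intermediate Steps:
G(S, B) = S/7
G(l(9, 15), 519) - 1*(-319320) = (⅐)*11 - 1*(-319320) = 11/7 + 319320 = 2235251/7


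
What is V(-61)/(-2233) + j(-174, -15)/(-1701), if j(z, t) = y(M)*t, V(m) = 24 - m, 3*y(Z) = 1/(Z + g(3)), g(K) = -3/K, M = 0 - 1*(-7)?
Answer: -122335/3255714 ≈ -0.037575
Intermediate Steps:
M = 7 (M = 0 + 7 = 7)
y(Z) = 1/(3*(-1 + Z)) (y(Z) = 1/(3*(Z - 3/3)) = 1/(3*(Z - 3*1/3)) = 1/(3*(Z - 1)) = 1/(3*(-1 + Z)))
j(z, t) = t/18 (j(z, t) = (1/(3*(-1 + 7)))*t = ((1/3)/6)*t = ((1/3)*(1/6))*t = t/18)
V(-61)/(-2233) + j(-174, -15)/(-1701) = (24 - 1*(-61))/(-2233) + ((1/18)*(-15))/(-1701) = (24 + 61)*(-1/2233) - 5/6*(-1/1701) = 85*(-1/2233) + 5/10206 = -85/2233 + 5/10206 = -122335/3255714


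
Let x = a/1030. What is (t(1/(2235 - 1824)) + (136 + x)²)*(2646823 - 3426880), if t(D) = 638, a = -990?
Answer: -156189894982911/10609 ≈ -1.4722e+10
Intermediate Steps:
x = -99/103 (x = -990/1030 = -990*1/1030 = -99/103 ≈ -0.96117)
(t(1/(2235 - 1824)) + (136 + x)²)*(2646823 - 3426880) = (638 + (136 - 99/103)²)*(2646823 - 3426880) = (638 + (13909/103)²)*(-780057) = (638 + 193460281/10609)*(-780057) = (200228823/10609)*(-780057) = -156189894982911/10609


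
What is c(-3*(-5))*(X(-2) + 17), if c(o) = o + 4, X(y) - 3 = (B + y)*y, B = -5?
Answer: 646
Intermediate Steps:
X(y) = 3 + y*(-5 + y) (X(y) = 3 + (-5 + y)*y = 3 + y*(-5 + y))
c(o) = 4 + o
c(-3*(-5))*(X(-2) + 17) = (4 - 3*(-5))*((3 + (-2)² - 5*(-2)) + 17) = (4 + 15)*((3 + 4 + 10) + 17) = 19*(17 + 17) = 19*34 = 646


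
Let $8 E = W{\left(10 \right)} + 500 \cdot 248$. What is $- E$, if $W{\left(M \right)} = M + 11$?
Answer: $- \frac{124021}{8} \approx -15503.0$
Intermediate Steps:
$W{\left(M \right)} = 11 + M$
$E = \frac{124021}{8}$ ($E = \frac{\left(11 + 10\right) + 500 \cdot 248}{8} = \frac{21 + 124000}{8} = \frac{1}{8} \cdot 124021 = \frac{124021}{8} \approx 15503.0$)
$- E = \left(-1\right) \frac{124021}{8} = - \frac{124021}{8}$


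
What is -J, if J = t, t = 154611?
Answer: -154611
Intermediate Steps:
J = 154611
-J = -1*154611 = -154611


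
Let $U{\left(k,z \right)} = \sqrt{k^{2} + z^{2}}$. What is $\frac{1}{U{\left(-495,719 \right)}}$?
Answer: $\frac{\sqrt{761986}}{761986} \approx 0.0011456$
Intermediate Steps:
$\frac{1}{U{\left(-495,719 \right)}} = \frac{1}{\sqrt{\left(-495\right)^{2} + 719^{2}}} = \frac{1}{\sqrt{245025 + 516961}} = \frac{1}{\sqrt{761986}} = \frac{\sqrt{761986}}{761986}$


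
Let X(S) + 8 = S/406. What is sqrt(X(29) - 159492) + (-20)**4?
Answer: 160000 + 3*I*sqrt(3473554)/14 ≈ 1.6e+5 + 399.37*I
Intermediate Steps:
X(S) = -8 + S/406
sqrt(X(29) - 159492) + (-20)**4 = sqrt((-8 + (1/406)*29) - 159492) + (-20)**4 = sqrt((-8 + 1/14) - 159492) + 160000 = sqrt(-111/14 - 159492) + 160000 = sqrt(-2232999/14) + 160000 = 3*I*sqrt(3473554)/14 + 160000 = 160000 + 3*I*sqrt(3473554)/14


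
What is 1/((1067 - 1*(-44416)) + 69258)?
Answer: 1/114741 ≈ 8.7153e-6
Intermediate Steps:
1/((1067 - 1*(-44416)) + 69258) = 1/((1067 + 44416) + 69258) = 1/(45483 + 69258) = 1/114741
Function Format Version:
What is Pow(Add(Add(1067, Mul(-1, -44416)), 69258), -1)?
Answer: Rational(1, 114741) ≈ 8.7153e-6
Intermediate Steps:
Pow(Add(Add(1067, Mul(-1, -44416)), 69258), -1) = Pow(Add(Add(1067, 44416), 69258), -1) = Pow(Add(45483, 69258), -1) = Pow(114741, -1) = Rational(1, 114741)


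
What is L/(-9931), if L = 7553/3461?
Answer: -7553/34371191 ≈ -0.00021975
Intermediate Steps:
L = 7553/3461 (L = 7553*(1/3461) = 7553/3461 ≈ 2.1823)
L/(-9931) = (7553/3461)/(-9931) = (7553/3461)*(-1/9931) = -7553/34371191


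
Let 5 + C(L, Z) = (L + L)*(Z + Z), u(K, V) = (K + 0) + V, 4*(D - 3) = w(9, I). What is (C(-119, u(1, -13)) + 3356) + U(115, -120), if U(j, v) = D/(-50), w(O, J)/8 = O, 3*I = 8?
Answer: 453129/50 ≈ 9062.6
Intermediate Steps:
I = 8/3 (I = (⅓)*8 = 8/3 ≈ 2.6667)
w(O, J) = 8*O
D = 21 (D = 3 + (8*9)/4 = 3 + (¼)*72 = 3 + 18 = 21)
u(K, V) = K + V
C(L, Z) = -5 + 4*L*Z (C(L, Z) = -5 + (L + L)*(Z + Z) = -5 + (2*L)*(2*Z) = -5 + 4*L*Z)
U(j, v) = -21/50 (U(j, v) = 21/(-50) = 21*(-1/50) = -21/50)
(C(-119, u(1, -13)) + 3356) + U(115, -120) = ((-5 + 4*(-119)*(1 - 13)) + 3356) - 21/50 = ((-5 + 4*(-119)*(-12)) + 3356) - 21/50 = ((-5 + 5712) + 3356) - 21/50 = (5707 + 3356) - 21/50 = 9063 - 21/50 = 453129/50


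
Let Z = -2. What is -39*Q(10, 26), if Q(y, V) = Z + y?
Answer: -312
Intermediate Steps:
Q(y, V) = -2 + y
-39*Q(10, 26) = -39*(-2 + 10) = -39*8 = -312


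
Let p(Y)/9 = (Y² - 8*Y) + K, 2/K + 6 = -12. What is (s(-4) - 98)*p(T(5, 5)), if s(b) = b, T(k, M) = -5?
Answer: -59568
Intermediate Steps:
K = -⅑ (K = 2/(-6 - 12) = 2/(-18) = 2*(-1/18) = -⅑ ≈ -0.11111)
p(Y) = -1 - 72*Y + 9*Y² (p(Y) = 9*((Y² - 8*Y) - ⅑) = 9*(-⅑ + Y² - 8*Y) = -1 - 72*Y + 9*Y²)
(s(-4) - 98)*p(T(5, 5)) = (-4 - 98)*(-1 - 72*(-5) + 9*(-5)²) = -102*(-1 + 360 + 9*25) = -102*(-1 + 360 + 225) = -102*584 = -59568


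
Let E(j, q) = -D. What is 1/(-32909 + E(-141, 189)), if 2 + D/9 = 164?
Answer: -1/34367 ≈ -2.9098e-5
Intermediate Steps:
D = 1458 (D = -18 + 9*164 = -18 + 1476 = 1458)
E(j, q) = -1458 (E(j, q) = -1*1458 = -1458)
1/(-32909 + E(-141, 189)) = 1/(-32909 - 1458) = 1/(-34367) = -1/34367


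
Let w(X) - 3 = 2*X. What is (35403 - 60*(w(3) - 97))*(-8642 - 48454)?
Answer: -2322836568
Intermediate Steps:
w(X) = 3 + 2*X
(35403 - 60*(w(3) - 97))*(-8642 - 48454) = (35403 - 60*((3 + 2*3) - 97))*(-8642 - 48454) = (35403 - 60*((3 + 6) - 97))*(-57096) = (35403 - 60*(9 - 97))*(-57096) = (35403 - 60*(-88))*(-57096) = (35403 + 5280)*(-57096) = 40683*(-57096) = -2322836568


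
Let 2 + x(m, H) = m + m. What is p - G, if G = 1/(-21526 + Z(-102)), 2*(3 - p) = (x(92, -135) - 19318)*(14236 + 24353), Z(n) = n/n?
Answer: 7947450921376/21525 ≈ 3.6922e+8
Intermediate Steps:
x(m, H) = -2 + 2*m (x(m, H) = -2 + (m + m) = -2 + 2*m)
Z(n) = 1
p = 369219555 (p = 3 - ((-2 + 2*92) - 19318)*(14236 + 24353)/2 = 3 - ((-2 + 184) - 19318)*38589/2 = 3 - (182 - 19318)*38589/2 = 3 - (-9568)*38589 = 3 - ½*(-738439104) = 3 + 369219552 = 369219555)
G = -1/21525 (G = 1/(-21526 + 1) = 1/(-21525) = -1/21525 ≈ -4.6458e-5)
p - G = 369219555 - 1*(-1/21525) = 369219555 + 1/21525 = 7947450921376/21525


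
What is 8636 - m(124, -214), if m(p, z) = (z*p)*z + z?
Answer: -5669854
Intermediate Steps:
m(p, z) = z + p*z**2 (m(p, z) = (p*z)*z + z = p*z**2 + z = z + p*z**2)
8636 - m(124, -214) = 8636 - (-214)*(1 + 124*(-214)) = 8636 - (-214)*(1 - 26536) = 8636 - (-214)*(-26535) = 8636 - 1*5678490 = 8636 - 5678490 = -5669854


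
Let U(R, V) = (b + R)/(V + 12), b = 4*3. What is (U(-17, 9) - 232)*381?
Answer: -619379/7 ≈ -88483.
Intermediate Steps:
b = 12
U(R, V) = (12 + R)/(12 + V) (U(R, V) = (12 + R)/(V + 12) = (12 + R)/(12 + V))
(U(-17, 9) - 232)*381 = ((12 - 17)/(12 + 9) - 232)*381 = (-5/21 - 232)*381 = -4877/21*381 = -619379/7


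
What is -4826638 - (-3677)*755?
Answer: -2050503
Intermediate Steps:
-4826638 - (-3677)*755 = -4826638 - 1*(-2776135) = -4826638 + 2776135 = -2050503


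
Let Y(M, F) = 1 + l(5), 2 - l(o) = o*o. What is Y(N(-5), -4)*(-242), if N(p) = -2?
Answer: 5324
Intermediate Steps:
l(o) = 2 - o**2 (l(o) = 2 - o*o = 2 - o**2)
Y(M, F) = -22 (Y(M, F) = 1 + (2 - 1*5**2) = 1 + (2 - 1*25) = 1 + (2 - 25) = 1 - 23 = -22)
Y(N(-5), -4)*(-242) = -22*(-242) = 5324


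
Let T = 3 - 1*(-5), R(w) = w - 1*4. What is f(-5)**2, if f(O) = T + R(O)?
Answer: 1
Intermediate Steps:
R(w) = -4 + w (R(w) = w - 4 = -4 + w)
T = 8 (T = 3 + 5 = 8)
f(O) = 4 + O (f(O) = 8 + (-4 + O) = 4 + O)
f(-5)**2 = (4 - 5)**2 = (-1)**2 = 1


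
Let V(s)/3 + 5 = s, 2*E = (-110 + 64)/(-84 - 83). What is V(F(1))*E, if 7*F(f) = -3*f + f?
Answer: -2553/1169 ≈ -2.1839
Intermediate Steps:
E = 23/167 (E = ((-110 + 64)/(-84 - 83))/2 = (-46/(-167))/2 = (-46*(-1/167))/2 = (1/2)*(46/167) = 23/167 ≈ 0.13772)
F(f) = -2*f/7 (F(f) = (-3*f + f)/7 = (-2*f)/7 = -2*f/7)
V(s) = -15 + 3*s
V(F(1))*E = (-15 + 3*(-2/7*1))*(23/167) = (-15 + 3*(-2/7))*(23/167) = (-15 - 6/7)*(23/167) = -111/7*23/167 = -2553/1169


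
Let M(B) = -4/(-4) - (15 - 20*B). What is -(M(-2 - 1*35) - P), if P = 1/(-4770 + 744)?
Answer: 3035603/4026 ≈ 754.00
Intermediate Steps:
M(B) = -14 + 20*B (M(B) = -4*(-¼) - (15 - 20*B) = 1 - (15 - 20*B) = 1 - 5*(3 - 4*B) = 1 + (-15 + 20*B) = -14 + 20*B)
P = -1/4026 (P = 1/(-4026) = -1/4026 ≈ -0.00024839)
-(M(-2 - 1*35) - P) = -((-14 + 20*(-2 - 1*35)) - 1*(-1/4026)) = -((-14 + 20*(-2 - 35)) + 1/4026) = -((-14 + 20*(-37)) + 1/4026) = -((-14 - 740) + 1/4026) = -(-754 + 1/4026) = -1*(-3035603/4026) = 3035603/4026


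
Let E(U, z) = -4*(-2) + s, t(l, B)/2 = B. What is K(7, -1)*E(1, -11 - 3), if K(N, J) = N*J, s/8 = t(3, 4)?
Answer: -504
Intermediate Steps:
t(l, B) = 2*B
s = 64 (s = 8*(2*4) = 8*8 = 64)
K(N, J) = J*N
E(U, z) = 72 (E(U, z) = -4*(-2) + 64 = 8 + 64 = 72)
K(7, -1)*E(1, -11 - 3) = -1*7*72 = -7*72 = -504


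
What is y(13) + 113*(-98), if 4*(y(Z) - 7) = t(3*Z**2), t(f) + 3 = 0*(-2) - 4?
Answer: -44275/4 ≈ -11069.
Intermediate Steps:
t(f) = -7 (t(f) = -3 + (0*(-2) - 4) = -3 + (0 - 4) = -3 - 4 = -7)
y(Z) = 21/4 (y(Z) = 7 + (1/4)*(-7) = 7 - 7/4 = 21/4)
y(13) + 113*(-98) = 21/4 + 113*(-98) = 21/4 - 11074 = -44275/4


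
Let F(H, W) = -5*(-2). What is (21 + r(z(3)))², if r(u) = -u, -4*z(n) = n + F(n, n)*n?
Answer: 13689/16 ≈ 855.56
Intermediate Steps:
F(H, W) = 10
z(n) = -11*n/4 (z(n) = -(n + 10*n)/4 = -11*n/4)
(21 + r(z(3)))² = (21 - (-11)*3/4)² = (21 - 1*(-33/4))² = (21 + 33/4)² = (117/4)² = 13689/16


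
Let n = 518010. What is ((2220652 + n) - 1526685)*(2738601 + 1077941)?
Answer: 4625561123534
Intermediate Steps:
((2220652 + n) - 1526685)*(2738601 + 1077941) = ((2220652 + 518010) - 1526685)*(2738601 + 1077941) = (2738662 - 1526685)*3816542 = 1211977*3816542 = 4625561123534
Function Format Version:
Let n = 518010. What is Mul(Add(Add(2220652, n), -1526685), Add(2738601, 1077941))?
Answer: 4625561123534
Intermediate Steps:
Mul(Add(Add(2220652, n), -1526685), Add(2738601, 1077941)) = Mul(Add(Add(2220652, 518010), -1526685), Add(2738601, 1077941)) = Mul(Add(2738662, -1526685), 3816542) = Mul(1211977, 3816542) = 4625561123534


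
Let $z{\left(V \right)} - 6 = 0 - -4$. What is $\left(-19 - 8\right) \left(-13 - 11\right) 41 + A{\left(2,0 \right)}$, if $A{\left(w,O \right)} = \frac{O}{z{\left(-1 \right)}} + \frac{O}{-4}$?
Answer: $26568$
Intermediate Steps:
$z{\left(V \right)} = 10$ ($z{\left(V \right)} = 6 + \left(0 - -4\right) = 6 + \left(0 + 4\right) = 6 + 4 = 10$)
$A{\left(w,O \right)} = - \frac{3 O}{20}$ ($A{\left(w,O \right)} = \frac{O}{10} + \frac{O}{-4} = O \frac{1}{10} + O \left(- \frac{1}{4}\right) = \frac{O}{10} - \frac{O}{4} = - \frac{3 O}{20}$)
$\left(-19 - 8\right) \left(-13 - 11\right) 41 + A{\left(2,0 \right)} = \left(-19 - 8\right) \left(-13 - 11\right) 41 - 0 = \left(-27\right) \left(-24\right) 41 + 0 = 648 \cdot 41 + 0 = 26568 + 0 = 26568$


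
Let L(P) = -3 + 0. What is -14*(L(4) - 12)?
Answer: 210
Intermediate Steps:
L(P) = -3
-14*(L(4) - 12) = -14*(-3 - 12) = -14*(-15) = 210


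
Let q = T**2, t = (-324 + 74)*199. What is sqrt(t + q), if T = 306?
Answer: sqrt(43886) ≈ 209.49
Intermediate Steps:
t = -49750 (t = -250*199 = -49750)
q = 93636 (q = 306**2 = 93636)
sqrt(t + q) = sqrt(-49750 + 93636) = sqrt(43886)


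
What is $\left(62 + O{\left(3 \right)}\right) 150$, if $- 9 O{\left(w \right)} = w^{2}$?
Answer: $9150$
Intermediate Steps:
$O{\left(w \right)} = - \frac{w^{2}}{9}$
$\left(62 + O{\left(3 \right)}\right) 150 = \left(62 - \frac{3^{2}}{9}\right) 150 = \left(62 - 1\right) 150 = 61 \cdot 150 = 9150$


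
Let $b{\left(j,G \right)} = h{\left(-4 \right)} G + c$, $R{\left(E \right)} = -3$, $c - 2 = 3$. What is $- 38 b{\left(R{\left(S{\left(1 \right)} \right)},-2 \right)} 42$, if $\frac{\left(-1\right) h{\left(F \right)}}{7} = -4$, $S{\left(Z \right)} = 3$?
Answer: $81396$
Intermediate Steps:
$c = 5$ ($c = 2 + 3 = 5$)
$h{\left(F \right)} = 28$ ($h{\left(F \right)} = \left(-7\right) \left(-4\right) = 28$)
$b{\left(j,G \right)} = 5 + 28 G$ ($b{\left(j,G \right)} = 28 G + 5 = 5 + 28 G$)
$- 38 b{\left(R{\left(S{\left(1 \right)} \right)},-2 \right)} 42 = - 38 \left(5 + 28 \left(-2\right)\right) 42 = - 38 \left(5 - 56\right) 42 = \left(-38\right) \left(-51\right) 42 = 1938 \cdot 42 = 81396$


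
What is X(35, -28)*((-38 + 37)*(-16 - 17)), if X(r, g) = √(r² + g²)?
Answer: 231*√41 ≈ 1479.1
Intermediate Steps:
X(r, g) = √(g² + r²)
X(35, -28)*((-38 + 37)*(-16 - 17)) = √((-28)² + 35²)*((-38 + 37)*(-16 - 17)) = √(784 + 1225)*(-1*(-33)) = √2009*33 = (7*√41)*33 = 231*√41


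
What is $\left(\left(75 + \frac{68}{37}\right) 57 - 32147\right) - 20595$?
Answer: $- \frac{1789403}{37} \approx -48362.0$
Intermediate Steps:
$\left(\left(75 + \frac{68}{37}\right) 57 - 32147\right) - 20595 = \left(\frac{2843}{37} \cdot 57 - 32147\right) - 20595 = \left(\frac{162051}{37} - 32147\right) - 20595 = - \frac{1027388}{37} - 20595 = - \frac{1789403}{37}$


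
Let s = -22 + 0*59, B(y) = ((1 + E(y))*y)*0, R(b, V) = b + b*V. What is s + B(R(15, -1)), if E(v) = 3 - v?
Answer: -22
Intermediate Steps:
R(b, V) = b + V*b
B(y) = 0 (B(y) = ((1 + (3 - y))*y)*0 = ((4 - y)*y)*0 = (y*(4 - y))*0 = 0)
s = -22 (s = -22 + 0 = -22)
s + B(R(15, -1)) = -22 + 0 = -22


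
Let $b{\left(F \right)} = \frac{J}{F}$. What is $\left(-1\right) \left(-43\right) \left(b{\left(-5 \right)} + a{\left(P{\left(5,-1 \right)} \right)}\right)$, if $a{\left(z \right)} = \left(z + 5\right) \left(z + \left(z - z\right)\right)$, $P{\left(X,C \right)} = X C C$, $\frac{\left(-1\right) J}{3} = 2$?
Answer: $\frac{11008}{5} \approx 2201.6$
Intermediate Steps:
$J = -6$ ($J = \left(-3\right) 2 = -6$)
$P{\left(X,C \right)} = X C^{2}$ ($P{\left(X,C \right)} = C X C = X C^{2}$)
$a{\left(z \right)} = z \left(5 + z\right)$ ($a{\left(z \right)} = \left(5 + z\right) \left(z + 0\right) = \left(5 + z\right) z = z \left(5 + z\right)$)
$b{\left(F \right)} = - \frac{6}{F}$
$\left(-1\right) \left(-43\right) \left(b{\left(-5 \right)} + a{\left(P{\left(5,-1 \right)} \right)}\right) = \left(-1\right) \left(-43\right) \left(- \frac{6}{-5} + 5 \left(-1\right)^{2} \left(5 + 5 \left(-1\right)^{2}\right)\right) = 43 \left(\left(-6\right) \left(- \frac{1}{5}\right) + 5 \cdot 1 \left(5 + 5 \cdot 1\right)\right) = 43 \left(\frac{6}{5} + 5 \left(5 + 5\right)\right) = 43 \left(\frac{6}{5} + 5 \cdot 10\right) = 43 \left(\frac{6}{5} + 50\right) = 43 \cdot \frac{256}{5} = \frac{11008}{5}$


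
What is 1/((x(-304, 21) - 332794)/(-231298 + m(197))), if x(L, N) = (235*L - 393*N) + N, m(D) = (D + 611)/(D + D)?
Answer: 22782651/40627901 ≈ 0.56076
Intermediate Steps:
m(D) = (611 + D)/(2*D) (m(D) = (611 + D)/((2*D)) = (611 + D)*(1/(2*D)) = (611 + D)/(2*D))
x(L, N) = -392*N + 235*L (x(L, N) = (-393*N + 235*L) + N = -392*N + 235*L)
1/((x(-304, 21) - 332794)/(-231298 + m(197))) = 1/(((-392*21 + 235*(-304)) - 332794)/(-231298 + (½)*(611 + 197)/197)) = 1/(((-8232 - 71440) - 332794)/(-231298 + (½)*(1/197)*808)) = 1/((-79672 - 332794)/(-231298 + 404/197)) = 1/(-412466/(-45565302/197)) = 1/(-412466*(-197/45565302)) = 1/(40627901/22782651) = 22782651/40627901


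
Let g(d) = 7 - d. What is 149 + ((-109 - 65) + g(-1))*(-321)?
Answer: 53435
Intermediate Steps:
149 + ((-109 - 65) + g(-1))*(-321) = 149 + ((-109 - 65) + (7 - 1*(-1)))*(-321) = 149 + (-174 + (7 + 1))*(-321) = 149 + (-174 + 8)*(-321) = 149 - 166*(-321) = 149 + 53286 = 53435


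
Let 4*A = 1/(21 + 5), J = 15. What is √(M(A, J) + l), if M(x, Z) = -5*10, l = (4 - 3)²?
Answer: 7*I ≈ 7.0*I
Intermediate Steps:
l = 1 (l = 1² = 1)
A = 1/104 (A = 1/(4*(21 + 5)) = (¼)/26 = (¼)*(1/26) = 1/104 ≈ 0.0096154)
M(x, Z) = -50
√(M(A, J) + l) = √(-50 + 1) = √(-49) = 7*I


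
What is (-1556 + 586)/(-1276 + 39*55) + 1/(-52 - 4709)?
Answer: -4619039/4137309 ≈ -1.1164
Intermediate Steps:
(-1556 + 586)/(-1276 + 39*55) + 1/(-52 - 4709) = -970/(-1276 + 2145) + 1/(-4761) = -970/869 - 1/4761 = -4619039/4137309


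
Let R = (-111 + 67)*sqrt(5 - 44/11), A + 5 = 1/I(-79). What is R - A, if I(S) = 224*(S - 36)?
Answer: -1004639/25760 ≈ -39.000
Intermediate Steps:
I(S) = -8064 + 224*S (I(S) = 224*(-36 + S) = -8064 + 224*S)
A = -128801/25760 (A = -5 + 1/(-8064 + 224*(-79)) = -5 + 1/(-8064 - 17696) = -5 + 1/(-25760) = -5 - 1/25760 = -128801/25760 ≈ -5.0000)
R = -44 (R = -44*sqrt(5 - 44*1/11) = -44*sqrt(5 - 4) = -44*sqrt(1) = -44*1 = -44)
R - A = -44 - 1*(-128801/25760) = -44 + 128801/25760 = -1004639/25760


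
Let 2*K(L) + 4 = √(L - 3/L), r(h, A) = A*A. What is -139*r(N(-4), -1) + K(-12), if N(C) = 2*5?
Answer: -141 + I*√47/4 ≈ -141.0 + 1.7139*I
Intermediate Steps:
N(C) = 10
r(h, A) = A²
K(L) = -2 + √(L - 3/L)/2
-139*r(N(-4), -1) + K(-12) = -139*(-1)² + (-2 + √(-12 - 3/(-12))/2) = -139*1 + (-2 + √(-12 - 3*(-1/12))/2) = -139 + (-2 + √(-12 + ¼)/2) = -139 + (-2 + √(-47/4)/2) = -139 + (-2 + (I*√47/2)/2) = -139 + (-2 + I*√47/4) = -141 + I*√47/4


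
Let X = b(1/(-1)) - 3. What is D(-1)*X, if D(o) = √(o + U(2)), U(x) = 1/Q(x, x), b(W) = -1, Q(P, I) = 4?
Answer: -2*I*√3 ≈ -3.4641*I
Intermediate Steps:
X = -4 (X = -1 - 3 = -4)
U(x) = ¼ (U(x) = 1/4 = ¼)
D(o) = √(¼ + o) (D(o) = √(o + ¼) = √(¼ + o))
D(-1)*X = (√(1 + 4*(-1))/2)*(-4) = (√(1 - 4)/2)*(-4) = (√(-3)/2)*(-4) = ((I*√3)/2)*(-4) = (I*√3/2)*(-4) = -2*I*√3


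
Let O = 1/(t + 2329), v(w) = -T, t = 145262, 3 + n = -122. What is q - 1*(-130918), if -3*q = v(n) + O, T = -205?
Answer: 57936699458/442773 ≈ 1.3085e+5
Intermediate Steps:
n = -125 (n = -3 - 122 = -125)
v(w) = 205 (v(w) = -1*(-205) = 205)
O = 1/147591 (O = 1/(145262 + 2329) = 1/147591 ≈ 6.7755e-6)
q = -30256156/442773 (q = -(205 + 1/147591)/3 = -1/3*30256156/147591 = -30256156/442773 ≈ -68.333)
q - 1*(-130918) = -30256156/442773 - 1*(-130918) = -30256156/442773 + 130918 = 57936699458/442773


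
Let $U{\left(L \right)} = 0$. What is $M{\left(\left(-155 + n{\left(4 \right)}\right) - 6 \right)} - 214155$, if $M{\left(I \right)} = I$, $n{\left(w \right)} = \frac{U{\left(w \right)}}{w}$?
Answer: $-214316$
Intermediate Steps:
$n{\left(w \right)} = 0$ ($n{\left(w \right)} = \frac{0}{w} = 0$)
$M{\left(\left(-155 + n{\left(4 \right)}\right) - 6 \right)} - 214155 = \left(\left(-155 + 0\right) - 6\right) - 214155 = \left(-155 - 6\right) - 214155 = -161 - 214155 = -214316$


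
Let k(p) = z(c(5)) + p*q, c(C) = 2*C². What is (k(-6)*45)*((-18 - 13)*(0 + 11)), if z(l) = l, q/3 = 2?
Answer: -214830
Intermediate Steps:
q = 6 (q = 3*2 = 6)
k(p) = 50 + 6*p (k(p) = 2*5² + p*6 = 2*25 + 6*p = 50 + 6*p)
(k(-6)*45)*((-18 - 13)*(0 + 11)) = ((50 + 6*(-6))*45)*((-18 - 13)*(0 + 11)) = ((50 - 36)*45)*(-31*11) = (14*45)*(-341) = 630*(-341) = -214830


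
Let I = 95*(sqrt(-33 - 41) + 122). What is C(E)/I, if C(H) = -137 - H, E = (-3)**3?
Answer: -1342/142101 + 11*I*sqrt(74)/142101 ≈ -0.009444 + 0.0006659*I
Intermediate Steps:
E = -27
I = 11590 + 95*I*sqrt(74) (I = 95*(sqrt(-74) + 122) = 95*(I*sqrt(74) + 122) = 95*(122 + I*sqrt(74)) = 11590 + 95*I*sqrt(74) ≈ 11590.0 + 817.22*I)
C(E)/I = (-137 - 1*(-27))/(11590 + 95*I*sqrt(74)) = (-137 + 27)/(11590 + 95*I*sqrt(74)) = -110/(11590 + 95*I*sqrt(74))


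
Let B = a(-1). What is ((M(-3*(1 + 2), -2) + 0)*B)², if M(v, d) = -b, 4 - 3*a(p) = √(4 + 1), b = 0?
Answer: 0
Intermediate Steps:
a(p) = 4/3 - √5/3 (a(p) = 4/3 - √(4 + 1)/3 = 4/3 - √5/3)
B = 4/3 - √5/3 ≈ 0.58798
M(v, d) = 0 (M(v, d) = -1*0 = 0)
((M(-3*(1 + 2), -2) + 0)*B)² = ((0 + 0)*(4/3 - √5/3))² = (0*(4/3 - √5/3))² = 0² = 0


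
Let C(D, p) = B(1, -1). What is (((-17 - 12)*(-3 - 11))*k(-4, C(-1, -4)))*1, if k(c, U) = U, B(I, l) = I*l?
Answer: -406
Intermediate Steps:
C(D, p) = -1 (C(D, p) = 1*(-1) = -1)
(((-17 - 12)*(-3 - 11))*k(-4, C(-1, -4)))*1 = (((-17 - 12)*(-3 - 11))*(-1))*1 = (-29*(-14)*(-1))*1 = (406*(-1))*1 = -406*1 = -406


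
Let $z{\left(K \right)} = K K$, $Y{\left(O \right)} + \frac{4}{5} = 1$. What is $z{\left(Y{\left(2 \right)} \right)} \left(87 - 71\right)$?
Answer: $\frac{16}{25} \approx 0.64$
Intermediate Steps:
$Y{\left(O \right)} = \frac{1}{5}$ ($Y{\left(O \right)} = - \frac{4}{5} + 1 = \frac{1}{5}$)
$z{\left(K \right)} = K^{2}$
$z{\left(Y{\left(2 \right)} \right)} \left(87 - 71\right) = \frac{87 - 71}{25} = \frac{1}{25} \cdot 16 = \frac{16}{25}$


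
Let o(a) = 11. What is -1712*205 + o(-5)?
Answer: -350949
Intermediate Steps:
-1712*205 + o(-5) = -1712*205 + 11 = -428*820 + 11 = -350960 + 11 = -350949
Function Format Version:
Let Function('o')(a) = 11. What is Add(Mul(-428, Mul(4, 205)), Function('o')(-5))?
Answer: -350949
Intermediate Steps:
Add(Mul(-428, Mul(4, 205)), Function('o')(-5)) = Add(Mul(-428, Mul(4, 205)), 11) = Add(Mul(-428, 820), 11) = Add(-350960, 11) = -350949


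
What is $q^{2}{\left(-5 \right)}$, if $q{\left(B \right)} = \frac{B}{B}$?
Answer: $1$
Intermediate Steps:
$q{\left(B \right)} = 1$
$q^{2}{\left(-5 \right)} = 1^{2} = 1$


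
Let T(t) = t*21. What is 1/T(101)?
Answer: 1/2121 ≈ 0.00047148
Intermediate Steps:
T(t) = 21*t
1/T(101) = 1/(21*101) = 1/2121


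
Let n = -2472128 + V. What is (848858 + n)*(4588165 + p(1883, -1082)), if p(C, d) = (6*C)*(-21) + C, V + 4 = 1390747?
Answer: -1012141200330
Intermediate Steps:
V = 1390743 (V = -4 + 1390747 = 1390743)
p(C, d) = -125*C (p(C, d) = -126*C + C = -125*C)
n = -1081385 (n = -2472128 + 1390743 = -1081385)
(848858 + n)*(4588165 + p(1883, -1082)) = (848858 - 1081385)*(4588165 - 125*1883) = -232527*(4588165 - 235375) = -232527*4352790 = -1012141200330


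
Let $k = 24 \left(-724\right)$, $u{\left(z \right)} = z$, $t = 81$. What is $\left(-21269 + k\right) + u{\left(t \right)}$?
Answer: $-38564$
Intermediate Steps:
$k = -17376$
$\left(-21269 + k\right) + u{\left(t \right)} = \left(-21269 - 17376\right) + 81 = -38645 + 81 = -38564$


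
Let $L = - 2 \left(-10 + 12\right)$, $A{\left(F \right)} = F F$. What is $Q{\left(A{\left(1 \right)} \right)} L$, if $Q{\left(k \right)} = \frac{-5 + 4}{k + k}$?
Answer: $2$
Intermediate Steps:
$A{\left(F \right)} = F^{2}$
$Q{\left(k \right)} = - \frac{1}{2 k}$
$L = -4$ ($L = \left(-2\right) 2 = -4$)
$Q{\left(A{\left(1 \right)} \right)} L = - \frac{1}{2 \cdot 1^{2}} \left(-4\right) = - \frac{1}{2 \cdot 1} \left(-4\right) = \left(- \frac{1}{2}\right) 1 \left(-4\right) = \left(- \frac{1}{2}\right) \left(-4\right) = 2$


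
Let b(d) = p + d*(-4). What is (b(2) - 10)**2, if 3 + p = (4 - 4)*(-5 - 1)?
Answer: 441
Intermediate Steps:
p = -3 (p = -3 + (4 - 4)*(-5 - 1) = -3 + 0*(-6) = -3 + 0 = -3)
b(d) = -3 - 4*d (b(d) = -3 + d*(-4) = -3 - 4*d)
(b(2) - 10)**2 = ((-3 - 4*2) - 10)**2 = ((-3 - 8) - 10)**2 = (-11 - 10)**2 = (-21)**2 = 441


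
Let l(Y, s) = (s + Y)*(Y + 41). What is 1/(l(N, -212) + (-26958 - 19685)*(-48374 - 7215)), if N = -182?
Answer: 1/2592893281 ≈ 3.8567e-10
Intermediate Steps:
l(Y, s) = (41 + Y)*(Y + s) (l(Y, s) = (Y + s)*(41 + Y) = (41 + Y)*(Y + s))
1/(l(N, -212) + (-26958 - 19685)*(-48374 - 7215)) = 1/(((-182)**2 + 41*(-182) + 41*(-212) - 182*(-212)) + (-26958 - 19685)*(-48374 - 7215)) = 1/((33124 - 7462 - 8692 + 38584) - 46643*(-55589)) = 1/(55554 + 2592837727) = 1/2592893281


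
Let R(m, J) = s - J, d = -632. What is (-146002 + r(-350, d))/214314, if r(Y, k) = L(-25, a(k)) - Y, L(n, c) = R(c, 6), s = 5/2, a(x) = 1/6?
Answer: -291311/428628 ≈ -0.67964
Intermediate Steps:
a(x) = 1/6 (a(x) = 1*(1/6) = 1/6)
s = 5/2 (s = 5*(1/2) = 5/2 ≈ 2.5000)
R(m, J) = 5/2 - J
L(n, c) = -7/2 (L(n, c) = 5/2 - 1*6 = 5/2 - 6 = -7/2)
r(Y, k) = -7/2 - Y
(-146002 + r(-350, d))/214314 = (-146002 + (-7/2 - 1*(-350)))/214314 = (-146002 + (-7/2 + 350))*(1/214314) = (-146002 + 693/2)*(1/214314) = -291311/2*1/214314 = -291311/428628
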